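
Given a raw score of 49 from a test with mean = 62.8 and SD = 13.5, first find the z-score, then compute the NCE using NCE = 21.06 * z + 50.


z = (X - mean) / SD = (49 - 62.8) / 13.5
z = -13.8 / 13.5
z = -1.0222
NCE = NCE = 21.06z + 50
Carry z at full precision (z = -13.8 / 13.5) into the conversion:
NCE = 21.06 * (-13.8 / 13.5) + 50 = -290.628 / 13.5 + 50
NCE = -21.528 + 50
NCE = 28.472

28.472


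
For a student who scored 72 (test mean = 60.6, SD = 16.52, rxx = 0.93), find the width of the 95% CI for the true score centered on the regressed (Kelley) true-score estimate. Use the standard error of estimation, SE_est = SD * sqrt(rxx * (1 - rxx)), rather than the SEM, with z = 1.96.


True score estimate = 0.93*72 + 0.07*60.6 = 71.202
SE_est = SD * sqrt(rxx * (1 - rxx)) = 16.52 * sqrt(0.93 * 0.07) = 16.52 * sqrt(0.0651) = 4.215029
CI = T_est +/- z * SE_est, so width = 2 * z * SE_est = 2 * 1.96 * 4.215029
Width = 16.5229

16.5229


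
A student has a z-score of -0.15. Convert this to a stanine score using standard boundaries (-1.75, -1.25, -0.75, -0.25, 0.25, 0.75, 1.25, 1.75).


Stanine boundaries: [-1.75, -1.25, -0.75, -0.25, 0.25, 0.75, 1.25, 1.75]
z = -0.15
Check each boundary:
  z >= -1.75 -> could be stanine 2
  z >= -1.25 -> could be stanine 3
  z >= -0.75 -> could be stanine 4
  z >= -0.25 -> could be stanine 5
  z < 0.25
  z < 0.75
  z < 1.25
  z < 1.75
Highest qualifying boundary gives stanine = 5

5


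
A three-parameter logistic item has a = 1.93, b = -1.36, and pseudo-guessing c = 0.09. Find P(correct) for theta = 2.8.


logit = 1.93*(2.8 - -1.36) = 8.0288
P* = 1/(1 + exp(-8.0288)) = 0.9997
P = 0.09 + (1 - 0.09) * 0.9997
P = 0.9997

0.9997


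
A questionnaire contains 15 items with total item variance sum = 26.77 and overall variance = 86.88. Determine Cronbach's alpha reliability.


alpha = (k/(k-1)) * (1 - sum(si^2)/s_total^2)
= (15/14) * (1 - 26.77/86.88)
alpha = 0.7413

0.7413


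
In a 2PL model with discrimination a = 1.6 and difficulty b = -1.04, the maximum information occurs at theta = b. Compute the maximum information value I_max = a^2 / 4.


For 2PL, max info at theta = b = -1.04
I_max = a^2 / 4 = 1.6^2 / 4
= 2.56 / 4
I_max = 0.64

0.64


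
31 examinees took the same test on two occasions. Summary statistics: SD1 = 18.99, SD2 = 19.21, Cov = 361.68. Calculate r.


r = cov(X,Y) / (SD_X * SD_Y)
r = 361.68 / (18.99 * 19.21)
r = 361.68 / 364.7979
r = 0.9915

0.9915


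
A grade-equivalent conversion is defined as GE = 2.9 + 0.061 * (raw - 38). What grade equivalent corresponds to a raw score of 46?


raw - median = 46 - 38 = 8
slope * diff = 0.061 * 8 = 0.488
GE = 2.9 + 0.488
GE = 3.388

3.388


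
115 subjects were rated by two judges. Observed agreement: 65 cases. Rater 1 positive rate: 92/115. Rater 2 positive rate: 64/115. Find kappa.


P_o = 65/115 = 0.565217
P_e = (92*64 + 23*51) / 13225 = 0.533913
kappa = (P_o - P_e) / (1 - P_e)
kappa = (0.565217 - 0.533913) / (1 - 0.533913)
kappa = 0.0672

0.0672


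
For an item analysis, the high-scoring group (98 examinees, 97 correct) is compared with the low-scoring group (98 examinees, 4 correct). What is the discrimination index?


p_upper = 97/98 = 0.9898
p_lower = 4/98 = 0.0408
D = 0.9898 - 0.0408 = 0.949

0.949


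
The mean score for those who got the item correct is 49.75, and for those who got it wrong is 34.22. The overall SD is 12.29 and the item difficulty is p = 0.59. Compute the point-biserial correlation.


q = 1 - p = 0.41
rpb = ((M1 - M0) / SD) * sqrt(p * q)
rpb = ((49.75 - 34.22) / 12.29) * sqrt(0.59 * 0.41)
rpb = 0.6215

0.6215


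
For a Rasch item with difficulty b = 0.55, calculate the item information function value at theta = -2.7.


P = 1/(1+exp(-(-2.7-0.55))) = 0.0373
I = P*(1-P) = 0.0373 * 0.9627
I = 0.0359

0.0359


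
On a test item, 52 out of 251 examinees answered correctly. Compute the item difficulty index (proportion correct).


Item difficulty p = number correct / total examinees
p = 52 / 251
p = 0.2072

0.2072


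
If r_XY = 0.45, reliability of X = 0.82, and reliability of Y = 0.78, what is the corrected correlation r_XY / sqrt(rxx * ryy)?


r_corrected = rxy / sqrt(rxx * ryy)
= 0.45 / sqrt(0.82 * 0.78)
= 0.45 / sqrt(0.6396)
= 0.45 / 0.79975
r_corrected = 0.5627

0.5627


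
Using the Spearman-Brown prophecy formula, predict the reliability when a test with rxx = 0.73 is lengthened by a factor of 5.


r_new = (n * rxx) / (1 + (n-1) * rxx)
r_new = (5 * 0.73) / (1 + 4 * 0.73)
r_new = 3.65 / 3.92
r_new = 0.9311

0.9311


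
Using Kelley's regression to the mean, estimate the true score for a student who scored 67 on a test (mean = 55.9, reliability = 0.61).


T_est = rxx * X + (1 - rxx) * mean
T_est = 0.61 * 67 + 0.39 * 55.9
T_est = 40.87 + 21.801
T_est = 62.671

62.671


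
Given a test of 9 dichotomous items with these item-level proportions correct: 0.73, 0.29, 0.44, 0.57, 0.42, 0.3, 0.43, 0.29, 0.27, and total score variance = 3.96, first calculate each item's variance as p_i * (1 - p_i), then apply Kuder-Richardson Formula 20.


For each item, compute p_i * q_i:
  Item 1: 0.73 * 0.27 = 0.1971
  Item 2: 0.29 * 0.71 = 0.2059
  Item 3: 0.44 * 0.56 = 0.2464
  Item 4: 0.57 * 0.43 = 0.2451
  Item 5: 0.42 * 0.58 = 0.2436
  Item 6: 0.3 * 0.7 = 0.21
  Item 7: 0.43 * 0.57 = 0.2451
  Item 8: 0.29 * 0.71 = 0.2059
  Item 9: 0.27 * 0.73 = 0.1971
Sum(p_i * q_i) = 0.1971 + 0.2059 + 0.2464 + 0.2451 + 0.2436 + 0.21 + 0.2451 + 0.2059 + 0.1971 = 1.9962
KR-20 = (k/(k-1)) * (1 - Sum(p_i*q_i) / Var_total)
= (9/8) * (1 - 1.9962/3.96)
= 1.125 * 0.4959
KR-20 = 0.5579

0.5579


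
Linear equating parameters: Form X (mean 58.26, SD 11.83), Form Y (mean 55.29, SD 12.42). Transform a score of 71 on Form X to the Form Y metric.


slope = SD_Y / SD_X = 12.42 / 11.83 ~ 1.0499
intercept = mean_Y - slope * mean_X = 55.29 - (12.42 / 11.83) * 58.26 ~ -5.8756
Y = slope * X + intercept. To avoid rounding drift from the rounded slope/intercept, evaluate the equivalent form Y = mean_Y + SD_Y * (X - mean_X) / SD_X at full precision:
Y = 55.29 + 12.42 * (71 - 58.26) / 11.83
Y = 55.29 + 12.42 * 12.74 / 11.83
Y = 55.29 + 158.2308 / 11.83
Y = 55.29 + 13.3754
Y = 68.6654

68.6654


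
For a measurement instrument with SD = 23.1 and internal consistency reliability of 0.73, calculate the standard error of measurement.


SEM = SD * sqrt(1 - rxx)
SEM = 23.1 * sqrt(1 - 0.73)
SEM = 23.1 * sqrt(0.27) = 23.1 * 0.519615
SEM = 12.0031

12.0031


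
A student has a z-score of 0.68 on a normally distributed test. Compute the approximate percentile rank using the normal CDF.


CDF(z) = 0.5 * (1 + erf(z/sqrt(2)))
erf(0.4808) = 0.5035
CDF = 0.7517
Percentile rank = 0.7517 * 100 = 75.17

75.17


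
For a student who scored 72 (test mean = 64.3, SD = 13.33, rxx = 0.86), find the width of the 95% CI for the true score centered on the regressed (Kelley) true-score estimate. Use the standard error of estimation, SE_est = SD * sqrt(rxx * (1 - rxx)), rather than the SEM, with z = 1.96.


True score estimate = 0.86*72 + 0.14*64.3 = 70.922
SE_est = SD * sqrt(rxx * (1 - rxx)) = 13.33 * sqrt(0.86 * 0.14) = 13.33 * sqrt(0.1204) = 4.625337
CI = T_est +/- z * SE_est, so width = 2 * z * SE_est = 2 * 1.96 * 4.625337
Width = 18.1313

18.1313


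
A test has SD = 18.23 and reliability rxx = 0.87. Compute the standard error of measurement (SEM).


SEM = SD * sqrt(1 - rxx)
SEM = 18.23 * sqrt(1 - 0.87)
SEM = 18.23 * sqrt(0.13) = 18.23 * 0.360555
SEM = 6.5729

6.5729


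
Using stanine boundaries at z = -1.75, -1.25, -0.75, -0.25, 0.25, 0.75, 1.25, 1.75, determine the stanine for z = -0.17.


Stanine boundaries: [-1.75, -1.25, -0.75, -0.25, 0.25, 0.75, 1.25, 1.75]
z = -0.17
Check each boundary:
  z >= -1.75 -> could be stanine 2
  z >= -1.25 -> could be stanine 3
  z >= -0.75 -> could be stanine 4
  z >= -0.25 -> could be stanine 5
  z < 0.25
  z < 0.75
  z < 1.25
  z < 1.75
Highest qualifying boundary gives stanine = 5

5


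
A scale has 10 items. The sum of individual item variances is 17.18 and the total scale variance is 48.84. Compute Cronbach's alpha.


alpha = (k/(k-1)) * (1 - sum(si^2)/s_total^2)
= (10/9) * (1 - 17.18/48.84)
alpha = 0.7203

0.7203


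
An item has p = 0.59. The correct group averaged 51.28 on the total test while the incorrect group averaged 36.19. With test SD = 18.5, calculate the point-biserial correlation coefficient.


q = 1 - p = 0.41
rpb = ((M1 - M0) / SD) * sqrt(p * q)
rpb = ((51.28 - 36.19) / 18.5) * sqrt(0.59 * 0.41)
rpb = 0.4012

0.4012


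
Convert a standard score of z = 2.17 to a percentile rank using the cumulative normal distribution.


CDF(z) = 0.5 * (1 + erf(z/sqrt(2)))
erf(1.5344) = 0.97
CDF = 0.985
Percentile rank = 0.985 * 100 = 98.5

98.5


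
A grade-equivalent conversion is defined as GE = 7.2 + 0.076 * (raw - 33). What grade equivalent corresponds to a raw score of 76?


raw - median = 76 - 33 = 43
slope * diff = 0.076 * 43 = 3.268
GE = 7.2 + 3.268
GE = 10.468

10.468


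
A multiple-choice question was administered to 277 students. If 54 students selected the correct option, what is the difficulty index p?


Item difficulty p = number correct / total examinees
p = 54 / 277
p = 0.1949

0.1949


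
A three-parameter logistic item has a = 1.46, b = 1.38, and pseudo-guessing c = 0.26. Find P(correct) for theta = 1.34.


logit = 1.46*(1.34 - 1.38) = -0.0584
P* = 1/(1 + exp(--0.0584)) = 0.4854
P = 0.26 + (1 - 0.26) * 0.4854
P = 0.6192

0.6192


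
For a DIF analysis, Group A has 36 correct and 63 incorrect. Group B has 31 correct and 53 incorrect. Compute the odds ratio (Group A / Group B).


Odds_A = 36/63 = 0.5714
Odds_B = 31/53 = 0.5849
OR = Odds_A / Odds_B = 0.5714 / 0.5849
Exactly, OR = (36 * 53) / (63 * 31) = 1908 / 1953
OR = 0.977

0.977


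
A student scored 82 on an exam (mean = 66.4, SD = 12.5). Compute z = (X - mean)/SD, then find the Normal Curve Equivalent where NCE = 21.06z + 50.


z = (X - mean) / SD = (82 - 66.4) / 12.5
z = 15.6 / 12.5
z = 1.248
NCE = NCE = 21.06z + 50
Carry z at full precision (z = 15.6 / 12.5) into the conversion:
NCE = 21.06 * (15.6 / 12.5) + 50 = 328.536 / 12.5 + 50
NCE = 26.2829 + 50
NCE = 76.2829

76.2829


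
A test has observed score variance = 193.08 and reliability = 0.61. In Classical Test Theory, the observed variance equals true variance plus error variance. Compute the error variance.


var_true = rxx * var_obs = 0.61 * 193.08 = 117.7788
var_error = var_obs - var_true
var_error = 193.08 - 117.7788
var_error = 75.3012

75.3012


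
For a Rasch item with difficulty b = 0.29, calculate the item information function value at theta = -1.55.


P = 1/(1+exp(-(-1.55-0.29))) = 0.1371
I = P*(1-P) = 0.1371 * 0.8629
I = 0.1183

0.1183


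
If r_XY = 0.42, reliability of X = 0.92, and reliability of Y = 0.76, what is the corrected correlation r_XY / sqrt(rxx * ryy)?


r_corrected = rxy / sqrt(rxx * ryy)
= 0.42 / sqrt(0.92 * 0.76)
= 0.42 / sqrt(0.6992)
= 0.42 / 0.836182
r_corrected = 0.5023

0.5023


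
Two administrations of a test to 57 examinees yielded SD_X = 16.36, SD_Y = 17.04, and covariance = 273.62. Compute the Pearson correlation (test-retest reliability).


r = cov(X,Y) / (SD_X * SD_Y)
r = 273.62 / (16.36 * 17.04)
r = 273.62 / 278.7744
r = 0.9815

0.9815


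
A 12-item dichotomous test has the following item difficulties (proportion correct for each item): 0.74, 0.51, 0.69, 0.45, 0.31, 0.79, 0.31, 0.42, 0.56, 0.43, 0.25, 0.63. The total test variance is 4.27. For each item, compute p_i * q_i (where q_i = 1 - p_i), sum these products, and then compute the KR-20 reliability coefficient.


For each item, compute p_i * q_i:
  Item 1: 0.74 * 0.26 = 0.1924
  Item 2: 0.51 * 0.49 = 0.2499
  Item 3: 0.69 * 0.31 = 0.2139
  Item 4: 0.45 * 0.55 = 0.2475
  Item 5: 0.31 * 0.69 = 0.2139
  Item 6: 0.79 * 0.21 = 0.1659
  Item 7: 0.31 * 0.69 = 0.2139
  Item 8: 0.42 * 0.58 = 0.2436
  Item 9: 0.56 * 0.44 = 0.2464
  Item 10: 0.43 * 0.57 = 0.2451
  Item 11: 0.25 * 0.75 = 0.1875
  Item 12: 0.63 * 0.37 = 0.2331
Sum(p_i * q_i) = 0.1924 + 0.2499 + 0.2139 + 0.2475 + 0.2139 + 0.1659 + 0.2139 + 0.2436 + 0.2464 + 0.2451 + 0.1875 + 0.2331 = 2.6531
KR-20 = (k/(k-1)) * (1 - Sum(p_i*q_i) / Var_total)
= (12/11) * (1 - 2.6531/4.27)
= 1.0909 * 0.3787
KR-20 = 0.4131

0.4131


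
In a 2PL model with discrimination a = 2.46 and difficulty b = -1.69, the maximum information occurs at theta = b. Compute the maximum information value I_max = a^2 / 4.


For 2PL, max info at theta = b = -1.69
I_max = a^2 / 4 = 2.46^2 / 4
= 6.0516 / 4
I_max = 1.5129

1.5129


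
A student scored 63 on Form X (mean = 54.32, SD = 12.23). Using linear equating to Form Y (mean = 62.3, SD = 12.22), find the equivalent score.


slope = SD_Y / SD_X = 12.22 / 12.23 ~ 0.9992
intercept = mean_Y - slope * mean_X = 62.3 - (12.22 / 12.23) * 54.32 ~ 8.0244
Y = slope * X + intercept. To avoid rounding drift from the rounded slope/intercept, evaluate the equivalent form Y = mean_Y + SD_Y * (X - mean_X) / SD_X at full precision:
Y = 62.3 + 12.22 * (63 - 54.32) / 12.23
Y = 62.3 + 12.22 * 8.68 / 12.23
Y = 62.3 + 106.0696 / 12.23
Y = 62.3 + 8.6729
Y = 70.9729

70.9729


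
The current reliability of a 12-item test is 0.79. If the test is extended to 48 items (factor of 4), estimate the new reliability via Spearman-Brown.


r_new = (n * rxx) / (1 + (n-1) * rxx)
r_new = (4 * 0.79) / (1 + 3 * 0.79)
r_new = 3.16 / 3.37
r_new = 0.9377

0.9377


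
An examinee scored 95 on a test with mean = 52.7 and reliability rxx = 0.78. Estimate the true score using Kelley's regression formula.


T_est = rxx * X + (1 - rxx) * mean
T_est = 0.78 * 95 + 0.22 * 52.7
T_est = 74.1 + 11.594
T_est = 85.694

85.694


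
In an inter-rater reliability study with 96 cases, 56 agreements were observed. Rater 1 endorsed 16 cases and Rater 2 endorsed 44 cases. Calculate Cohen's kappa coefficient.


P_o = 56/96 = 0.583333
P_e = (16*44 + 80*52) / 9216 = 0.527778
kappa = (P_o - P_e) / (1 - P_e)
kappa = (0.583333 - 0.527778) / (1 - 0.527778)
kappa = 0.1176

0.1176


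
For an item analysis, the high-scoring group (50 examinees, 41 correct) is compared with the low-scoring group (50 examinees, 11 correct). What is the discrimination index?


p_upper = 41/50 = 0.82
p_lower = 11/50 = 0.22
D = 0.82 - 0.22 = 0.6

0.6


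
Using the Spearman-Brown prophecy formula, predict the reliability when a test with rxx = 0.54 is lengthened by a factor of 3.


r_new = (n * rxx) / (1 + (n-1) * rxx)
r_new = (3 * 0.54) / (1 + 2 * 0.54)
r_new = 1.62 / 2.08
r_new = 0.7788

0.7788


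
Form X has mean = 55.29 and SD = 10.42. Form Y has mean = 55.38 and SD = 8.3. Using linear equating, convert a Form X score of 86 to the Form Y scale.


slope = SD_Y / SD_X = 8.3 / 10.42 ~ 0.7965
intercept = mean_Y - slope * mean_X = 55.38 - (8.3 / 10.42) * 55.29 ~ 11.339
Y = slope * X + intercept. To avoid rounding drift from the rounded slope/intercept, evaluate the equivalent form Y = mean_Y + SD_Y * (X - mean_X) / SD_X at full precision:
Y = 55.38 + 8.3 * (86 - 55.29) / 10.42
Y = 55.38 + 8.3 * 30.71 / 10.42
Y = 55.38 + 254.893 / 10.42
Y = 55.38 + 24.4619
Y = 79.8419

79.8419


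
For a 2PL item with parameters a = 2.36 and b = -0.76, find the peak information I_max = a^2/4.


For 2PL, max info at theta = b = -0.76
I_max = a^2 / 4 = 2.36^2 / 4
= 5.5696 / 4
I_max = 1.3924

1.3924


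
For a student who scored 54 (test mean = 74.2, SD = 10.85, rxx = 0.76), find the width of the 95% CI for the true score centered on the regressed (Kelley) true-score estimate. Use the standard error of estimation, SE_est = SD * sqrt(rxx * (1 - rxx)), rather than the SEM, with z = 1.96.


True score estimate = 0.76*54 + 0.24*74.2 = 58.848
SE_est = SD * sqrt(rxx * (1 - rxx)) = 10.85 * sqrt(0.76 * 0.24) = 10.85 * sqrt(0.1824) = 4.633852
CI = T_est +/- z * SE_est, so width = 2 * z * SE_est = 2 * 1.96 * 4.633852
Width = 18.1647

18.1647


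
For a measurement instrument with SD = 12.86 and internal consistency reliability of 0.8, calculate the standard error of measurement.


SEM = SD * sqrt(1 - rxx)
SEM = 12.86 * sqrt(1 - 0.8)
SEM = 12.86 * sqrt(0.2) = 12.86 * 0.447214
SEM = 5.7512

5.7512


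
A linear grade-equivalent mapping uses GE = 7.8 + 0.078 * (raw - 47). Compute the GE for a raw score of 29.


raw - median = 29 - 47 = -18
slope * diff = 0.078 * -18 = -1.404
GE = 7.8 + -1.404
GE = 6.396

6.396


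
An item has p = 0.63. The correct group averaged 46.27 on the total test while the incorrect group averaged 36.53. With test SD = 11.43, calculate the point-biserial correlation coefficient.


q = 1 - p = 0.37
rpb = ((M1 - M0) / SD) * sqrt(p * q)
rpb = ((46.27 - 36.53) / 11.43) * sqrt(0.63 * 0.37)
rpb = 0.4114

0.4114


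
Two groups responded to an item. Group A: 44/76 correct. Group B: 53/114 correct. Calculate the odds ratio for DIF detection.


Odds_A = 44/32 = 1.375
Odds_B = 53/61 = 0.8689
OR = Odds_A / Odds_B = 1.375 / 0.8689
Exactly, OR = (44 * 61) / (32 * 53) = 2684 / 1696
OR = 1.5825

1.5825


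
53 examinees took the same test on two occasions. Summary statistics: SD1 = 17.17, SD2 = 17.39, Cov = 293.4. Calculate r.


r = cov(X,Y) / (SD_X * SD_Y)
r = 293.4 / (17.17 * 17.39)
r = 293.4 / 298.5863
r = 0.9826

0.9826


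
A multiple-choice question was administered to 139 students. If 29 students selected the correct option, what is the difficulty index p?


Item difficulty p = number correct / total examinees
p = 29 / 139
p = 0.2086

0.2086


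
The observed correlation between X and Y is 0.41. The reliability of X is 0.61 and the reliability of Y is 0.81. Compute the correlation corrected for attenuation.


r_corrected = rxy / sqrt(rxx * ryy)
= 0.41 / sqrt(0.61 * 0.81)
= 0.41 / sqrt(0.4941)
= 0.41 / 0.702922
r_corrected = 0.5833

0.5833


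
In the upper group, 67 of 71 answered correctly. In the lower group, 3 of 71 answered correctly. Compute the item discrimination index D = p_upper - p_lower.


p_upper = 67/71 = 0.9437
p_lower = 3/71 = 0.0423
D = 0.9437 - 0.0423 = 0.9014

0.9014


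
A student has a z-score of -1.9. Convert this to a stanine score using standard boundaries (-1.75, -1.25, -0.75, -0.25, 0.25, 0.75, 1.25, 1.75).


Stanine boundaries: [-1.75, -1.25, -0.75, -0.25, 0.25, 0.75, 1.25, 1.75]
z = -1.9
Check each boundary:
  z < -1.75
  z < -1.25
  z < -0.75
  z < -0.25
  z < 0.25
  z < 0.75
  z < 1.25
  z < 1.75
Highest qualifying boundary gives stanine = 1

1


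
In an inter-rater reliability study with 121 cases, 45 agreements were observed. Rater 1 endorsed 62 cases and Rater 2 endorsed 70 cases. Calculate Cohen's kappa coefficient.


P_o = 45/121 = 0.371901
P_e = (62*70 + 59*51) / 14641 = 0.501947
kappa = (P_o - P_e) / (1 - P_e)
kappa = (0.371901 - 0.501947) / (1 - 0.501947)
kappa = -0.2611

-0.2611


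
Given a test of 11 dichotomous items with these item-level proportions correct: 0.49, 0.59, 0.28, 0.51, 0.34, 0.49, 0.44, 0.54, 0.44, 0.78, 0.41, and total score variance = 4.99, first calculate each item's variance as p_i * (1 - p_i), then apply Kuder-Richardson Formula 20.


For each item, compute p_i * q_i:
  Item 1: 0.49 * 0.51 = 0.2499
  Item 2: 0.59 * 0.41 = 0.2419
  Item 3: 0.28 * 0.72 = 0.2016
  Item 4: 0.51 * 0.49 = 0.2499
  Item 5: 0.34 * 0.66 = 0.2244
  Item 6: 0.49 * 0.51 = 0.2499
  Item 7: 0.44 * 0.56 = 0.2464
  Item 8: 0.54 * 0.46 = 0.2484
  Item 9: 0.44 * 0.56 = 0.2464
  Item 10: 0.78 * 0.22 = 0.1716
  Item 11: 0.41 * 0.59 = 0.2419
Sum(p_i * q_i) = 0.2499 + 0.2419 + 0.2016 + 0.2499 + 0.2244 + 0.2499 + 0.2464 + 0.2484 + 0.2464 + 0.1716 + 0.2419 = 2.5723
KR-20 = (k/(k-1)) * (1 - Sum(p_i*q_i) / Var_total)
= (11/10) * (1 - 2.5723/4.99)
= 1.1 * 0.4845
KR-20 = 0.533

0.533


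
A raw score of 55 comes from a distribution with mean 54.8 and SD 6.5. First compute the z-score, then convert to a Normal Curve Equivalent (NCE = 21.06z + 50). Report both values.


z = (X - mean) / SD = (55 - 54.8) / 6.5
z = 0.2 / 6.5
z = 0.0308
NCE = NCE = 21.06z + 50
Carry z at full precision (z = 0.2 / 6.5) into the conversion:
NCE = 21.06 * (0.2 / 6.5) + 50 = 4.212 / 6.5 + 50
NCE = 0.648 + 50
NCE = 50.648

50.648


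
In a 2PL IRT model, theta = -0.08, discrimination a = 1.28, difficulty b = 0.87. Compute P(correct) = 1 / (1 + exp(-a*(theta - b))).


a*(theta - b) = 1.28 * (-0.08 - 0.87) = -1.216
exp(--1.216) = 3.3737
P = 1 / (1 + 3.3737)
P = 0.2286

0.2286


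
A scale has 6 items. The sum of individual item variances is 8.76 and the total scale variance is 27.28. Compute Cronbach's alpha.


alpha = (k/(k-1)) * (1 - sum(si^2)/s_total^2)
= (6/5) * (1 - 8.76/27.28)
alpha = 0.8147

0.8147


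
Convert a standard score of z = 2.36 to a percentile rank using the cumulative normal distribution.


CDF(z) = 0.5 * (1 + erf(z/sqrt(2)))
erf(1.6688) = 0.9817
CDF = 0.9909
Percentile rank = 0.9909 * 100 = 99.09

99.09


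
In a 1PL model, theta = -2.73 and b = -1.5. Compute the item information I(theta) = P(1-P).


P = 1/(1+exp(-(-2.73--1.5))) = 0.2262
I = P*(1-P) = 0.2262 * 0.7738
I = 0.175

0.175


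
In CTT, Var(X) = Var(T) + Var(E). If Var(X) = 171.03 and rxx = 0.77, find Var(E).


var_true = rxx * var_obs = 0.77 * 171.03 = 131.6931
var_error = var_obs - var_true
var_error = 171.03 - 131.6931
var_error = 39.3369

39.3369


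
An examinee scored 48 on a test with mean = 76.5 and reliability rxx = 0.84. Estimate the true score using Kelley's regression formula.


T_est = rxx * X + (1 - rxx) * mean
T_est = 0.84 * 48 + 0.16 * 76.5
T_est = 40.32 + 12.24
T_est = 52.56

52.56


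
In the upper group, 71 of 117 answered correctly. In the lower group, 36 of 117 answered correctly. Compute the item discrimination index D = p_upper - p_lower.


p_upper = 71/117 = 0.6068
p_lower = 36/117 = 0.3077
D = 0.6068 - 0.3077 = 0.2991

0.2991


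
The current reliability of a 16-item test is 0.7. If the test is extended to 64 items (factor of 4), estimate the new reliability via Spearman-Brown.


r_new = (n * rxx) / (1 + (n-1) * rxx)
r_new = (4 * 0.7) / (1 + 3 * 0.7)
r_new = 2.8 / 3.1
r_new = 0.9032

0.9032


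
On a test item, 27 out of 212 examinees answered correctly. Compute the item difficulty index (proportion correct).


Item difficulty p = number correct / total examinees
p = 27 / 212
p = 0.1274

0.1274


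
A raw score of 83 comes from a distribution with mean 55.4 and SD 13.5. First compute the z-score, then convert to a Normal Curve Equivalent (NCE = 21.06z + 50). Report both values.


z = (X - mean) / SD = (83 - 55.4) / 13.5
z = 27.6 / 13.5
z = 2.0444
NCE = NCE = 21.06z + 50
Carry z at full precision (z = 27.6 / 13.5) into the conversion:
NCE = 21.06 * (27.6 / 13.5) + 50 = 581.256 / 13.5 + 50
NCE = 43.056 + 50
NCE = 93.056

93.056


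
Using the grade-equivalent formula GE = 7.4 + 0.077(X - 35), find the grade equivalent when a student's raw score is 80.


raw - median = 80 - 35 = 45
slope * diff = 0.077 * 45 = 3.465
GE = 7.4 + 3.465
GE = 10.865

10.865


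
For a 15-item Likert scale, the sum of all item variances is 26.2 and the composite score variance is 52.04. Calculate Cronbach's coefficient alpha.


alpha = (k/(k-1)) * (1 - sum(si^2)/s_total^2)
= (15/14) * (1 - 26.2/52.04)
alpha = 0.532

0.532


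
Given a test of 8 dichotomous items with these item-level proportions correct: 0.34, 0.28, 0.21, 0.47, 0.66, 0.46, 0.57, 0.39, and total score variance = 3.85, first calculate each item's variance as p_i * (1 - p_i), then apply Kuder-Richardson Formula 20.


For each item, compute p_i * q_i:
  Item 1: 0.34 * 0.66 = 0.2244
  Item 2: 0.28 * 0.72 = 0.2016
  Item 3: 0.21 * 0.79 = 0.1659
  Item 4: 0.47 * 0.53 = 0.2491
  Item 5: 0.66 * 0.34 = 0.2244
  Item 6: 0.46 * 0.54 = 0.2484
  Item 7: 0.57 * 0.43 = 0.2451
  Item 8: 0.39 * 0.61 = 0.2379
Sum(p_i * q_i) = 0.2244 + 0.2016 + 0.1659 + 0.2491 + 0.2244 + 0.2484 + 0.2451 + 0.2379 = 1.7968
KR-20 = (k/(k-1)) * (1 - Sum(p_i*q_i) / Var_total)
= (8/7) * (1 - 1.7968/3.85)
= 1.1429 * 0.5333
KR-20 = 0.6095

0.6095


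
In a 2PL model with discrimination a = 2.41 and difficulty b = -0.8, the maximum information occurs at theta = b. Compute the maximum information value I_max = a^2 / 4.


For 2PL, max info at theta = b = -0.8
I_max = a^2 / 4 = 2.41^2 / 4
= 5.8081 / 4
I_max = 1.452

1.452


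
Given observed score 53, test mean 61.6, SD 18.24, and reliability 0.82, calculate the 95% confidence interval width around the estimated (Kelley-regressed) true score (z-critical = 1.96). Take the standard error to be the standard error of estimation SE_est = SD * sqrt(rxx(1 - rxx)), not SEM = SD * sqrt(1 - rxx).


True score estimate = 0.82*53 + 0.18*61.6 = 54.548
SE_est = SD * sqrt(rxx * (1 - rxx)) = 18.24 * sqrt(0.82 * 0.18) = 18.24 * sqrt(0.1476) = 7.007579
CI = T_est +/- z * SE_est, so width = 2 * z * SE_est = 2 * 1.96 * 7.007579
Width = 27.4697

27.4697


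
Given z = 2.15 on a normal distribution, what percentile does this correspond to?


CDF(z) = 0.5 * (1 + erf(z/sqrt(2)))
erf(1.5203) = 0.9684
CDF = 0.9842
Percentile rank = 0.9842 * 100 = 98.42

98.42


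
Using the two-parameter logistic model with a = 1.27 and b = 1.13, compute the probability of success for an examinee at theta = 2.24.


a*(theta - b) = 1.27 * (2.24 - 1.13) = 1.4097
exp(-1.4097) = 0.2442
P = 1 / (1 + 0.2442)
P = 0.8037

0.8037


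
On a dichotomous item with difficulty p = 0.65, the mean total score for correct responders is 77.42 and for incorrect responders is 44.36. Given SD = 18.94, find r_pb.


q = 1 - p = 0.35
rpb = ((M1 - M0) / SD) * sqrt(p * q)
rpb = ((77.42 - 44.36) / 18.94) * sqrt(0.65 * 0.35)
rpb = 0.8326

0.8326


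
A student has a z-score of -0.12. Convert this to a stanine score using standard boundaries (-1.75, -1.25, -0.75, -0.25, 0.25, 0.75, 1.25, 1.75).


Stanine boundaries: [-1.75, -1.25, -0.75, -0.25, 0.25, 0.75, 1.25, 1.75]
z = -0.12
Check each boundary:
  z >= -1.75 -> could be stanine 2
  z >= -1.25 -> could be stanine 3
  z >= -0.75 -> could be stanine 4
  z >= -0.25 -> could be stanine 5
  z < 0.25
  z < 0.75
  z < 1.25
  z < 1.75
Highest qualifying boundary gives stanine = 5

5


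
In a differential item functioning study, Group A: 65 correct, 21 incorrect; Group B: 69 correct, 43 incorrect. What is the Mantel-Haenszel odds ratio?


Odds_A = 65/21 = 3.0952
Odds_B = 69/43 = 1.6047
OR = Odds_A / Odds_B = 3.0952 / 1.6047
Exactly, OR = (65 * 43) / (21 * 69) = 2795 / 1449
OR = 1.9289

1.9289


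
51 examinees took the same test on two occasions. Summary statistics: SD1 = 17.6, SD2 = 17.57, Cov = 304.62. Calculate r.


r = cov(X,Y) / (SD_X * SD_Y)
r = 304.62 / (17.6 * 17.57)
r = 304.62 / 309.232
r = 0.9851

0.9851


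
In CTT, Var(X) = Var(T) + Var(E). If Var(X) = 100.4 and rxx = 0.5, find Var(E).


var_true = rxx * var_obs = 0.5 * 100.4 = 50.2
var_error = var_obs - var_true
var_error = 100.4 - 50.2
var_error = 50.2

50.2


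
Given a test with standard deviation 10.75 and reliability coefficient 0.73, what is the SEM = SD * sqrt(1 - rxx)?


SEM = SD * sqrt(1 - rxx)
SEM = 10.75 * sqrt(1 - 0.73)
SEM = 10.75 * sqrt(0.27) = 10.75 * 0.519615
SEM = 5.5859

5.5859


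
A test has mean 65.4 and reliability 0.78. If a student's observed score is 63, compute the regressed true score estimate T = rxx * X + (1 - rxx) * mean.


T_est = rxx * X + (1 - rxx) * mean
T_est = 0.78 * 63 + 0.22 * 65.4
T_est = 49.14 + 14.388
T_est = 63.528

63.528


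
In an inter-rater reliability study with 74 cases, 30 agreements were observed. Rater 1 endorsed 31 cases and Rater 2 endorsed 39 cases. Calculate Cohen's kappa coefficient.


P_o = 30/74 = 0.405405
P_e = (31*39 + 43*35) / 5476 = 0.495617
kappa = (P_o - P_e) / (1 - P_e)
kappa = (0.405405 - 0.495617) / (1 - 0.495617)
kappa = -0.1789

-0.1789


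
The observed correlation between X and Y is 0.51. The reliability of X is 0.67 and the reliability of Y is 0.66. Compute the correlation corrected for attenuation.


r_corrected = rxy / sqrt(rxx * ryy)
= 0.51 / sqrt(0.67 * 0.66)
= 0.51 / sqrt(0.4422)
= 0.51 / 0.664981
r_corrected = 0.7669

0.7669


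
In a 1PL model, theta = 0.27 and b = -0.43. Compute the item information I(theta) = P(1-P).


P = 1/(1+exp(-(0.27--0.43))) = 0.6682
I = P*(1-P) = 0.6682 * 0.3318
I = 0.2217

0.2217


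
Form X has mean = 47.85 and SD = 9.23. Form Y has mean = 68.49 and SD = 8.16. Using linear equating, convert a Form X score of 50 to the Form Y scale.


slope = SD_Y / SD_X = 8.16 / 9.23 ~ 0.8841
intercept = mean_Y - slope * mean_X = 68.49 - (8.16 / 9.23) * 47.85 ~ 26.1871
Y = slope * X + intercept. To avoid rounding drift from the rounded slope/intercept, evaluate the equivalent form Y = mean_Y + SD_Y * (X - mean_X) / SD_X at full precision:
Y = 68.49 + 8.16 * (50 - 47.85) / 9.23
Y = 68.49 + 8.16 * 2.15 / 9.23
Y = 68.49 + 17.544 / 9.23
Y = 68.49 + 1.9008
Y = 70.3908

70.3908


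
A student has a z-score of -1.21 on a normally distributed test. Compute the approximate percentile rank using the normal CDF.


CDF(z) = 0.5 * (1 + erf(z/sqrt(2)))
erf(-0.8556) = -0.7737
CDF = 0.1131
Percentile rank = 0.1131 * 100 = 11.31

11.31


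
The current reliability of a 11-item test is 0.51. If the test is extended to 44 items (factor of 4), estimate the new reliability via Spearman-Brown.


r_new = (n * rxx) / (1 + (n-1) * rxx)
r_new = (4 * 0.51) / (1 + 3 * 0.51)
r_new = 2.04 / 2.53
r_new = 0.8063

0.8063


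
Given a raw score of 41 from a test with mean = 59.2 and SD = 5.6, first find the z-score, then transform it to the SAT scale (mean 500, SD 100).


z = (X - mean) / SD = (41 - 59.2) / 5.6
z = -18.2 / 5.6
z = -3.25
SAT-scale = SAT = 500 + 100z
Carry z at full precision (z = -18.2 / 5.6) into the conversion:
SAT-scale = 500 + 100 * (-18.2 / 5.6) = 500 + -1820 / 5.6
SAT-scale = 500 + -325.0
SAT-scale = 175.0

175.0


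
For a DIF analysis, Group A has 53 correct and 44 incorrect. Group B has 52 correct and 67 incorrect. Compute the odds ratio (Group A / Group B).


Odds_A = 53/44 = 1.2045
Odds_B = 52/67 = 0.7761
OR = Odds_A / Odds_B = 1.2045 / 0.7761
Exactly, OR = (53 * 67) / (44 * 52) = 3551 / 2288
OR = 1.552

1.552


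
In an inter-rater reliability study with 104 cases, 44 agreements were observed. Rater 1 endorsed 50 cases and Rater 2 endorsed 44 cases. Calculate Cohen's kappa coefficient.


P_o = 44/104 = 0.423077
P_e = (50*44 + 54*60) / 10816 = 0.502959
kappa = (P_o - P_e) / (1 - P_e)
kappa = (0.423077 - 0.502959) / (1 - 0.502959)
kappa = -0.1607

-0.1607


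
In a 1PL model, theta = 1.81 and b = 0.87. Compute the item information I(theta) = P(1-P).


P = 1/(1+exp(-(1.81-0.87))) = 0.7191
I = P*(1-P) = 0.7191 * 0.2809
I = 0.202

0.202


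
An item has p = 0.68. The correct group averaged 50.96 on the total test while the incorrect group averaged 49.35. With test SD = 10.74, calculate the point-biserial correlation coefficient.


q = 1 - p = 0.32
rpb = ((M1 - M0) / SD) * sqrt(p * q)
rpb = ((50.96 - 49.35) / 10.74) * sqrt(0.68 * 0.32)
rpb = 0.0699

0.0699


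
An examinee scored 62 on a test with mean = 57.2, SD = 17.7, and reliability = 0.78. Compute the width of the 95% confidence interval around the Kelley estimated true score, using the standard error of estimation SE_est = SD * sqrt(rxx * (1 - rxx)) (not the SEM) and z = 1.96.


True score estimate = 0.78*62 + 0.22*57.2 = 60.944
SE_est = SD * sqrt(rxx * (1 - rxx)) = 17.7 * sqrt(0.78 * 0.22) = 17.7 * sqrt(0.1716) = 7.33216
CI = T_est +/- z * SE_est, so width = 2 * z * SE_est = 2 * 1.96 * 7.33216
Width = 28.7421

28.7421


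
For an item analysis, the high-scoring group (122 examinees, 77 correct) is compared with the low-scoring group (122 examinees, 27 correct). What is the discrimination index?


p_upper = 77/122 = 0.6311
p_lower = 27/122 = 0.2213
D = 0.6311 - 0.2213 = 0.4098

0.4098


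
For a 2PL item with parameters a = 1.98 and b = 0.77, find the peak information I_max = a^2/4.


For 2PL, max info at theta = b = 0.77
I_max = a^2 / 4 = 1.98^2 / 4
= 3.9204 / 4
I_max = 0.9801

0.9801


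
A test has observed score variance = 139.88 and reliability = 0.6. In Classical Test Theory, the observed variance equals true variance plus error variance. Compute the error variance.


var_true = rxx * var_obs = 0.6 * 139.88 = 83.928
var_error = var_obs - var_true
var_error = 139.88 - 83.928
var_error = 55.952

55.952


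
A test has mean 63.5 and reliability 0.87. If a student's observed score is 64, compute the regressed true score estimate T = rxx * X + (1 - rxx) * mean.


T_est = rxx * X + (1 - rxx) * mean
T_est = 0.87 * 64 + 0.13 * 63.5
T_est = 55.68 + 8.255
T_est = 63.935

63.935


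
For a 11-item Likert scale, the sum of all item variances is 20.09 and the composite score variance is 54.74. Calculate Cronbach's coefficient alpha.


alpha = (k/(k-1)) * (1 - sum(si^2)/s_total^2)
= (11/10) * (1 - 20.09/54.74)
alpha = 0.6963

0.6963


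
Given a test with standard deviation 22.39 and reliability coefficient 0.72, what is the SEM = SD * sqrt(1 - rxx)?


SEM = SD * sqrt(1 - rxx)
SEM = 22.39 * sqrt(1 - 0.72)
SEM = 22.39 * sqrt(0.28) = 22.39 * 0.52915
SEM = 11.8477

11.8477


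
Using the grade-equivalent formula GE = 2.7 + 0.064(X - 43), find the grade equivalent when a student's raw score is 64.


raw - median = 64 - 43 = 21
slope * diff = 0.064 * 21 = 1.344
GE = 2.7 + 1.344
GE = 4.044

4.044


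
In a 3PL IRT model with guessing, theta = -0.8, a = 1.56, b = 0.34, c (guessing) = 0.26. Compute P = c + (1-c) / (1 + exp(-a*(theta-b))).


logit = 1.56*(-0.8 - 0.34) = -1.7784
P* = 1/(1 + exp(--1.7784)) = 0.1445
P = 0.26 + (1 - 0.26) * 0.1445
P = 0.3669

0.3669


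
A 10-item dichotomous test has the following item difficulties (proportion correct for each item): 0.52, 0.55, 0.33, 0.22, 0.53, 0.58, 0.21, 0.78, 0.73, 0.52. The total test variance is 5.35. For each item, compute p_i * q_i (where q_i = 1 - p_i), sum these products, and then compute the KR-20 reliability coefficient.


For each item, compute p_i * q_i:
  Item 1: 0.52 * 0.48 = 0.2496
  Item 2: 0.55 * 0.45 = 0.2475
  Item 3: 0.33 * 0.67 = 0.2211
  Item 4: 0.22 * 0.78 = 0.1716
  Item 5: 0.53 * 0.47 = 0.2491
  Item 6: 0.58 * 0.42 = 0.2436
  Item 7: 0.21 * 0.79 = 0.1659
  Item 8: 0.78 * 0.22 = 0.1716
  Item 9: 0.73 * 0.27 = 0.1971
  Item 10: 0.52 * 0.48 = 0.2496
Sum(p_i * q_i) = 0.2496 + 0.2475 + 0.2211 + 0.1716 + 0.2491 + 0.2436 + 0.1659 + 0.1716 + 0.1971 + 0.2496 = 2.1667
KR-20 = (k/(k-1)) * (1 - Sum(p_i*q_i) / Var_total)
= (10/9) * (1 - 2.1667/5.35)
= 1.1111 * 0.595
KR-20 = 0.6611

0.6611


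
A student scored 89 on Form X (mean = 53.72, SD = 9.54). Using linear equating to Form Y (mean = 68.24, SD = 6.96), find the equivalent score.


slope = SD_Y / SD_X = 6.96 / 9.54 ~ 0.7296
intercept = mean_Y - slope * mean_X = 68.24 - (6.96 / 9.54) * 53.72 ~ 29.0481
Y = slope * X + intercept. To avoid rounding drift from the rounded slope/intercept, evaluate the equivalent form Y = mean_Y + SD_Y * (X - mean_X) / SD_X at full precision:
Y = 68.24 + 6.96 * (89 - 53.72) / 9.54
Y = 68.24 + 6.96 * 35.28 / 9.54
Y = 68.24 + 245.5488 / 9.54
Y = 68.24 + 25.7389
Y = 93.9789

93.9789


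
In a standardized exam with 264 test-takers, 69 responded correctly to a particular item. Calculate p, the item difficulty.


Item difficulty p = number correct / total examinees
p = 69 / 264
p = 0.2614

0.2614


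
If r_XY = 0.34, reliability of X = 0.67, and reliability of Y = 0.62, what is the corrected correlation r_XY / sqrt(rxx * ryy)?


r_corrected = rxy / sqrt(rxx * ryy)
= 0.34 / sqrt(0.67 * 0.62)
= 0.34 / sqrt(0.4154)
= 0.34 / 0.644515
r_corrected = 0.5275

0.5275


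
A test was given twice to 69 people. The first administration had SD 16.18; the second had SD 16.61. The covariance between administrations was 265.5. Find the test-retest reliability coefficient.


r = cov(X,Y) / (SD_X * SD_Y)
r = 265.5 / (16.18 * 16.61)
r = 265.5 / 268.7498
r = 0.9879

0.9879


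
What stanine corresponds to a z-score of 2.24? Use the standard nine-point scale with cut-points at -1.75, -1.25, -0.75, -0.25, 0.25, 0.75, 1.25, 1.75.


Stanine boundaries: [-1.75, -1.25, -0.75, -0.25, 0.25, 0.75, 1.25, 1.75]
z = 2.24
Check each boundary:
  z >= -1.75 -> could be stanine 2
  z >= -1.25 -> could be stanine 3
  z >= -0.75 -> could be stanine 4
  z >= -0.25 -> could be stanine 5
  z >= 0.25 -> could be stanine 6
  z >= 0.75 -> could be stanine 7
  z >= 1.25 -> could be stanine 8
  z >= 1.75 -> could be stanine 9
Highest qualifying boundary gives stanine = 9

9


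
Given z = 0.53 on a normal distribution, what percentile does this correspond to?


CDF(z) = 0.5 * (1 + erf(z/sqrt(2)))
erf(0.3748) = 0.4039
CDF = 0.7019
Percentile rank = 0.7019 * 100 = 70.19

70.19


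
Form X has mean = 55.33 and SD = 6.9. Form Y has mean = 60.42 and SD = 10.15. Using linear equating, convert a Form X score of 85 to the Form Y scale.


slope = SD_Y / SD_X = 10.15 / 6.9 ~ 1.471
intercept = mean_Y - slope * mean_X = 60.42 - (10.15 / 6.9) * 55.33 ~ -20.9712
Y = slope * X + intercept. To avoid rounding drift from the rounded slope/intercept, evaluate the equivalent form Y = mean_Y + SD_Y * (X - mean_X) / SD_X at full precision:
Y = 60.42 + 10.15 * (85 - 55.33) / 6.9
Y = 60.42 + 10.15 * 29.67 / 6.9
Y = 60.42 + 301.1505 / 6.9
Y = 60.42 + 43.645
Y = 104.065

104.065


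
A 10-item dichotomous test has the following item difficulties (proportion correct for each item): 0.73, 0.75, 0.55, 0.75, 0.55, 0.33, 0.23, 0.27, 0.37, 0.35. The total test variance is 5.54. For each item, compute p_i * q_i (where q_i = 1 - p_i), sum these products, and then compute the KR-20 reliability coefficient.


For each item, compute p_i * q_i:
  Item 1: 0.73 * 0.27 = 0.1971
  Item 2: 0.75 * 0.25 = 0.1875
  Item 3: 0.55 * 0.45 = 0.2475
  Item 4: 0.75 * 0.25 = 0.1875
  Item 5: 0.55 * 0.45 = 0.2475
  Item 6: 0.33 * 0.67 = 0.2211
  Item 7: 0.23 * 0.77 = 0.1771
  Item 8: 0.27 * 0.73 = 0.1971
  Item 9: 0.37 * 0.63 = 0.2331
  Item 10: 0.35 * 0.65 = 0.2275
Sum(p_i * q_i) = 0.1971 + 0.1875 + 0.2475 + 0.1875 + 0.2475 + 0.2211 + 0.1771 + 0.1971 + 0.2331 + 0.2275 = 2.123
KR-20 = (k/(k-1)) * (1 - Sum(p_i*q_i) / Var_total)
= (10/9) * (1 - 2.123/5.54)
= 1.1111 * 0.6168
KR-20 = 0.6853

0.6853


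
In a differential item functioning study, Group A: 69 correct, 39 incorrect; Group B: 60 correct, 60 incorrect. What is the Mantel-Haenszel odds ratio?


Odds_A = 69/39 = 1.7692
Odds_B = 60/60 = 1.0
OR = Odds_A / Odds_B = 1.7692 / 1.0
Exactly, OR = (69 * 60) / (39 * 60) = 4140 / 2340
OR = 1.7692

1.7692


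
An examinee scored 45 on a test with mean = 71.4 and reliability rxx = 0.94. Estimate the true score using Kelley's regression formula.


T_est = rxx * X + (1 - rxx) * mean
T_est = 0.94 * 45 + 0.06 * 71.4
T_est = 42.3 + 4.284
T_est = 46.584

46.584


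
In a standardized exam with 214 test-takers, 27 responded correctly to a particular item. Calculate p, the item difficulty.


Item difficulty p = number correct / total examinees
p = 27 / 214
p = 0.1262

0.1262


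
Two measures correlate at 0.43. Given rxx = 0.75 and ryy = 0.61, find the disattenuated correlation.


r_corrected = rxy / sqrt(rxx * ryy)
= 0.43 / sqrt(0.75 * 0.61)
= 0.43 / sqrt(0.4575)
= 0.43 / 0.676387
r_corrected = 0.6357

0.6357


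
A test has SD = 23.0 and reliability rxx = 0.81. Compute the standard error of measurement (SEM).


SEM = SD * sqrt(1 - rxx)
SEM = 23.0 * sqrt(1 - 0.81)
SEM = 23.0 * sqrt(0.19) = 23.0 * 0.43589
SEM = 10.0255

10.0255


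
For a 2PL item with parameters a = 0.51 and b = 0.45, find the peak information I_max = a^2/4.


For 2PL, max info at theta = b = 0.45
I_max = a^2 / 4 = 0.51^2 / 4
= 0.2601 / 4
I_max = 0.065

0.065


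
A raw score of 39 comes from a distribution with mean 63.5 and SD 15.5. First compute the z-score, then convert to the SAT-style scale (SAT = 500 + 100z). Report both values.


z = (X - mean) / SD = (39 - 63.5) / 15.5
z = -24.5 / 15.5
z = -1.5806
SAT-scale = SAT = 500 + 100z
Carry z at full precision (z = -24.5 / 15.5) into the conversion:
SAT-scale = 500 + 100 * (-24.5 / 15.5) = 500 + -2450 / 15.5
SAT-scale = 500 + -158.0645
SAT-scale = 341.9355

341.9355
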